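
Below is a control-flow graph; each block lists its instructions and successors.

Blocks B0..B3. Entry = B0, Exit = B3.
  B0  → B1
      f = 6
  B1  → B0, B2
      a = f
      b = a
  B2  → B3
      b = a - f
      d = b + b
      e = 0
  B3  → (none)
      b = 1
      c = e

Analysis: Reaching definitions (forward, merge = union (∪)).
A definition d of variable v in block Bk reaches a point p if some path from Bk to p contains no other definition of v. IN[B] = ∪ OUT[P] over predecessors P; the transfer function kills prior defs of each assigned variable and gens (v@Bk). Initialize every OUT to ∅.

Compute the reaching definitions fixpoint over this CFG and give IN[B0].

Answer: {a@B1, b@B1, f@B0}

Derivation:
Per-block solution:
  B0: | IN={a@B1, b@B1, f@B0} | OUT={a@B1, b@B1, f@B0}
  B1: | IN={a@B1, b@B1, f@B0} | OUT={a@B1, b@B1, f@B0}
  B2: | IN={a@B1, b@B1, f@B0} | OUT={a@B1, b@B2, d@B2, e@B2, f@B0}
  B3: | IN={a@B1, b@B2, d@B2, e@B2, f@B0} | OUT={a@B1, b@B3, c@B3, d@B2, e@B2, f@B0}

Merge at B0 (entry node, so the boundary value {} is joined with the incoming edge(s)): IN[B0] = {} ⊔ OUT[B1] = {a@B1, b@B1, f@B0}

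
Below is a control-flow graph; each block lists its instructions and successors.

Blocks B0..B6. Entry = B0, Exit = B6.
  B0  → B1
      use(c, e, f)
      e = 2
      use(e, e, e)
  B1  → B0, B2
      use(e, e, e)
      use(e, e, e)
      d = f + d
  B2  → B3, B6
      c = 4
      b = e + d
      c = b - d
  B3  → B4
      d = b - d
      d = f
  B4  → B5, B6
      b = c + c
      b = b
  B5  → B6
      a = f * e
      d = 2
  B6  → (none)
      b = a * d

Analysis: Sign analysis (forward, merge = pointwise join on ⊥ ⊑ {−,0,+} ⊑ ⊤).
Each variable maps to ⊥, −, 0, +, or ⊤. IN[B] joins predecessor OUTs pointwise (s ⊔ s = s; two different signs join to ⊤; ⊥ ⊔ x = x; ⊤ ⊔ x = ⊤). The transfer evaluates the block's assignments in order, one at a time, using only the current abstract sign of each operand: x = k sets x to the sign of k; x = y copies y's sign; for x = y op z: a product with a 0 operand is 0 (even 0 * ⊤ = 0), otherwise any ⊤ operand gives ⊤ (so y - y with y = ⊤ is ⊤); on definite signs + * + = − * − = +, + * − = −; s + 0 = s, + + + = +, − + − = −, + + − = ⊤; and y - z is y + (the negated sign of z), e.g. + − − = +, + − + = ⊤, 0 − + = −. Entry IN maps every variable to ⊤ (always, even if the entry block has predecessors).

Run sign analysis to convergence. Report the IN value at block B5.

Fixpoint table:
  B0: | IN=(all ⊤) | OUT={e:+; rest ⊤}
  B1: | IN={e:+; rest ⊤} | OUT={e:+; rest ⊤}
  B2: | IN={e:+; rest ⊤} | OUT={e:+; rest ⊤}
  B3: | IN={e:+; rest ⊤} | OUT={e:+; rest ⊤}
  B4: | IN={e:+; rest ⊤} | OUT={e:+; rest ⊤}
  B5: | IN={e:+; rest ⊤} | OUT={d:+, e:+; rest ⊤}
  B6: | IN={e:+; rest ⊤} | OUT={e:+; rest ⊤}

Merge at B5: IN[B5] = OUT[B4] = {a: ⊤, b: ⊤, c: ⊤, d: ⊤, e: +, f: ⊤}

Answer: {a: ⊤, b: ⊤, c: ⊤, d: ⊤, e: +, f: ⊤}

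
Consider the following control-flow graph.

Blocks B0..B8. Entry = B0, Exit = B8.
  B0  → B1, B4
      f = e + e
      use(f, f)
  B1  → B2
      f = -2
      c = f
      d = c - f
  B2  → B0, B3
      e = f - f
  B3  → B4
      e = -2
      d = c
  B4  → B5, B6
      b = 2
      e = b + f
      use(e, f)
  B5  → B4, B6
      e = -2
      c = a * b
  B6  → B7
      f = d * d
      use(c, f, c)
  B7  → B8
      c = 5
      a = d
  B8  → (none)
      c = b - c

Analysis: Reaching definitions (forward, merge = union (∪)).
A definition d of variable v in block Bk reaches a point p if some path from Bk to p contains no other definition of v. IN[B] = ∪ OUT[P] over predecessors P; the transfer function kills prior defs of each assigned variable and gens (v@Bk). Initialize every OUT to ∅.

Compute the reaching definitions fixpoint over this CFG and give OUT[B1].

Answer: {c@B1, d@B1, e@B2, f@B1}

Working:
Fixpoint table:
  B0: | IN={c@B1, d@B1, e@B2, f@B1} | OUT={c@B1, d@B1, e@B2, f@B0}
  B1: | IN={c@B1, d@B1, e@B2, f@B0} | OUT={c@B1, d@B1, e@B2, f@B1}
  B2: | IN={c@B1, d@B1, e@B2, f@B1} | OUT={c@B1, d@B1, e@B2, f@B1}
  B3: | IN={c@B1, d@B1, e@B2, f@B1} | OUT={c@B1, d@B3, e@B3, f@B1}
  B4: | IN={b@B4, c@B1, c@B5, d@B1, d@B3, e@B2, e@B3, e@B5, f@B0, f@B1} | OUT={b@B4, c@B1, c@B5, d@B1, d@B3, e@B4, f@B0, f@B1}
  B5: | IN={b@B4, c@B1, c@B5, d@B1, d@B3, e@B4, f@B0, f@B1} | OUT={b@B4, c@B5, d@B1, d@B3, e@B5, f@B0, f@B1}
  B6: | IN={b@B4, c@B1, c@B5, d@B1, d@B3, e@B4, e@B5, f@B0, f@B1} | OUT={b@B4, c@B1, c@B5, d@B1, d@B3, e@B4, e@B5, f@B6}
  B7: | IN={b@B4, c@B1, c@B5, d@B1, d@B3, e@B4, e@B5, f@B6} | OUT={a@B7, b@B4, c@B7, d@B1, d@B3, e@B4, e@B5, f@B6}
  B8: | IN={a@B7, b@B4, c@B7, d@B1, d@B3, e@B4, e@B5, f@B6} | OUT={a@B7, b@B4, c@B8, d@B1, d@B3, e@B4, e@B5, f@B6}

Merge at B1: IN[B1] = OUT[B0] = {c@B1, d@B1, e@B2, f@B0}
Applying B1's transfer function to that IN value gives OUT[B1] (row B1 above).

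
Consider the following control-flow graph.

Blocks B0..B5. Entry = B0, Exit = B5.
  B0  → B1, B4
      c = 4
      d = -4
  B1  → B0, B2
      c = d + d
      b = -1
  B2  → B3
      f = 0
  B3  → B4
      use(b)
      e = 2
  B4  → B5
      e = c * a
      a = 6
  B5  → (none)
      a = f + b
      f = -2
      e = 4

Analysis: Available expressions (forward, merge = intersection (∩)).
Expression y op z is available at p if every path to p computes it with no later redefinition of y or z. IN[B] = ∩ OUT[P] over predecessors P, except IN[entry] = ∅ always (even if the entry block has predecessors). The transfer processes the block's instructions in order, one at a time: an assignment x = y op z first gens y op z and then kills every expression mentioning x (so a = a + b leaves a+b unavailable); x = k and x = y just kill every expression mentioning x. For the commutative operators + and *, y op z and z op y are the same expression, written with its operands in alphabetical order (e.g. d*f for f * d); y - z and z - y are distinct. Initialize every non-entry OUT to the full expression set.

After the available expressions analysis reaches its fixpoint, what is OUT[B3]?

Answer: {d+d}

Trace:
Converged values:
  B0:  IN={}  OUT={}
  B1:  IN={}  OUT={d+d}
  B2:  IN={d+d}  OUT={d+d}
  B3:  IN={d+d}  OUT={d+d}
  B4:  IN={}  OUT={}
  B5:  IN={}  OUT={}

Merge at B3: IN[B3] = OUT[B2] = {d+d}
Applying B3's transfer function to that IN value gives OUT[B3] (row B3 above).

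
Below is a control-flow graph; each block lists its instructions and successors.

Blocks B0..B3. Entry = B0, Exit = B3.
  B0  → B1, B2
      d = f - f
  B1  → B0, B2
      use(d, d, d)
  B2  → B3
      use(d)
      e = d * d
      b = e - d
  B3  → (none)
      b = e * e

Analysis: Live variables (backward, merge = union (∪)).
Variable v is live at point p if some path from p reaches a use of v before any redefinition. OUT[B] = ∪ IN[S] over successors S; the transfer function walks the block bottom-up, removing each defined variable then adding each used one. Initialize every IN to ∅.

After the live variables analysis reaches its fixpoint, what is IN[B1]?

Answer: {d, f}

Derivation:
Converged values:
  B0:  IN={f}  OUT={d, f}
  B1:  IN={d, f}  OUT={d, f}
  B2:  IN={d}  OUT={e}
  B3:  IN={e}  OUT={}

Merge at B1: OUT[B1] = IN[B0] ⊔ IN[B2] = {d, f}
Applying B1's transfer function to that OUT value gives IN[B1] (row B1 above).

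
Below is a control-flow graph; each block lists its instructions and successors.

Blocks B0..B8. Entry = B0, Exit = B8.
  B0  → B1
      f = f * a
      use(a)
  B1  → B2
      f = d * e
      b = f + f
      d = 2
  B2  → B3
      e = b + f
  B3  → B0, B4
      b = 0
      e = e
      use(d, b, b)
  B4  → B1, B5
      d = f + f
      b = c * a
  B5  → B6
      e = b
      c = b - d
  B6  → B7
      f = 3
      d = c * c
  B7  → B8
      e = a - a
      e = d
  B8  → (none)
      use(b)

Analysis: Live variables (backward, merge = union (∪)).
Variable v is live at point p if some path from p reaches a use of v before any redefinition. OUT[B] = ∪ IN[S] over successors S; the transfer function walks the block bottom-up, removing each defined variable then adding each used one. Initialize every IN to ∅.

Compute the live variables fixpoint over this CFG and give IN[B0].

Per-block solution:
  B0: | IN={a, c, d, e, f} | OUT={a, c, d, e}
  B1: | IN={a, c, d, e} | OUT={a, b, c, d, f}
  B2: | IN={a, b, c, d, f} | OUT={a, c, d, e, f}
  B3: | IN={a, c, d, e, f} | OUT={a, c, d, e, f}
  B4: | IN={a, c, e, f} | OUT={a, b, c, d, e}
  B5: | IN={a, b, d} | OUT={a, b, c}
  B6: | IN={a, b, c} | OUT={a, b, d}
  B7: | IN={a, b, d} | OUT={b}
  B8: | IN={b} | OUT={}

Merge at B0: OUT[B0] = IN[B1] = {a, c, d, e}
Applying B0's transfer function to that OUT value gives IN[B0] (row B0 above).

Answer: {a, c, d, e, f}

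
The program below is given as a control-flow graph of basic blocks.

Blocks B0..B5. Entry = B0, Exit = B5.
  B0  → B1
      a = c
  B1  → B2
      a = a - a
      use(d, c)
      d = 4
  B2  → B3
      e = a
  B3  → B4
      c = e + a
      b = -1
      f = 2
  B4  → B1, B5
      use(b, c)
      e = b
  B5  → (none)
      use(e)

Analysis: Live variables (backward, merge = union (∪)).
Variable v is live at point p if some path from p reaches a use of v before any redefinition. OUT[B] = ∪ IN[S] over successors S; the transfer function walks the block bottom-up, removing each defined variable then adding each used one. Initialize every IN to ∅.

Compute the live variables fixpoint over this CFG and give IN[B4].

Per-block solution:
  B0:   IN={c, d}   OUT={a, c, d}
  B1:   IN={a, c, d}   OUT={a, d}
  B2:   IN={a, d}   OUT={a, d, e}
  B3:   IN={a, d, e}   OUT={a, b, c, d}
  B4:   IN={a, b, c, d}   OUT={a, c, d, e}
  B5:   IN={e}   OUT={}

Merge at B4: OUT[B4] = IN[B1] ⊔ IN[B5] = {a, c, d, e}
Applying B4's transfer function to that OUT value gives IN[B4] (row B4 above).

Answer: {a, b, c, d}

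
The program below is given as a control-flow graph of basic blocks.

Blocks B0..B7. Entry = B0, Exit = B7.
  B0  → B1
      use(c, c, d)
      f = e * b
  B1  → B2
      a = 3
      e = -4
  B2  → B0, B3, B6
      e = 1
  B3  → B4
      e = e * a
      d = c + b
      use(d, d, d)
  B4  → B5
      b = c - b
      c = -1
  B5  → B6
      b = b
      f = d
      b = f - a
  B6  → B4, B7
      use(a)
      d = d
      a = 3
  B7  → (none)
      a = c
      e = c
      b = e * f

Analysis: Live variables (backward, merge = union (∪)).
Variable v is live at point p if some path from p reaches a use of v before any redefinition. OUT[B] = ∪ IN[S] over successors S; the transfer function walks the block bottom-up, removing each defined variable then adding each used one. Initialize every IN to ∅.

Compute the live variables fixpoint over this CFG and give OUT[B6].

Fixpoint table:
  B0:   IN={b, c, d, e}   OUT={b, c, d, f}
  B1:   IN={b, c, d, f}   OUT={a, b, c, d, f}
  B2:   IN={a, b, c, d, f}   OUT={a, b, c, d, e, f}
  B3:   IN={a, b, c, e}   OUT={a, b, c, d}
  B4:   IN={a, b, c, d}   OUT={a, b, c, d}
  B5:   IN={a, b, c, d}   OUT={a, b, c, d, f}
  B6:   IN={a, b, c, d, f}   OUT={a, b, c, d, f}
  B7:   IN={c, f}   OUT={}

Merge at B6: OUT[B6] = IN[B4] ⊔ IN[B7] = {a, b, c, d, f}

Answer: {a, b, c, d, f}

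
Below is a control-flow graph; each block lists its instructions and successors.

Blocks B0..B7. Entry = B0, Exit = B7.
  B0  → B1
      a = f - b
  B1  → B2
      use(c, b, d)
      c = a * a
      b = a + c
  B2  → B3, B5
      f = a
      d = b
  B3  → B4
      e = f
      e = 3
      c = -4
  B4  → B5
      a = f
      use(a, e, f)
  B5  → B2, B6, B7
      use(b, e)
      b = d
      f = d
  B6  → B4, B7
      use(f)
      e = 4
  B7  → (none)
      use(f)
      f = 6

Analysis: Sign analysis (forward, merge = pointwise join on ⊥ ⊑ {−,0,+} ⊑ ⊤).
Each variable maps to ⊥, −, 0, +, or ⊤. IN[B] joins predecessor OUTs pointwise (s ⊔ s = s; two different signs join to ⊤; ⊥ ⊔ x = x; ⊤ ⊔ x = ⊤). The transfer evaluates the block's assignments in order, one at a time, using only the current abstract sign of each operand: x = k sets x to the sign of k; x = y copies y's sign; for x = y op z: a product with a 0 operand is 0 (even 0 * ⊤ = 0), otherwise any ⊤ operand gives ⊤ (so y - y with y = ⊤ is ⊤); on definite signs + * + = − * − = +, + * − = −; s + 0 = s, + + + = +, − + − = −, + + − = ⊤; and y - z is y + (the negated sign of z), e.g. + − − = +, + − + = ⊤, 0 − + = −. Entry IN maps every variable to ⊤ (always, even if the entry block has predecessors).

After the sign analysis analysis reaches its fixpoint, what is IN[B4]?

Converged values:
  B0:  IN=(all ⊤)  OUT=(all ⊤)
  B1:  IN=(all ⊤)  OUT=(all ⊤)
  B2:  IN=(all ⊤)  OUT=(all ⊤)
  B3:  IN=(all ⊤)  OUT={c:-, e:+; rest ⊤}
  B4:  IN={e:+; rest ⊤}  OUT={e:+; rest ⊤}
  B5:  IN=(all ⊤)  OUT=(all ⊤)
  B6:  IN=(all ⊤)  OUT={e:+; rest ⊤}
  B7:  IN=(all ⊤)  OUT={f:+; rest ⊤}

Merge at B4: IN[B4] = OUT[B3] ⊔ OUT[B6] = {a: ⊤, b: ⊤, c: ⊤, d: ⊤, e: +, f: ⊤}

Answer: {a: ⊤, b: ⊤, c: ⊤, d: ⊤, e: +, f: ⊤}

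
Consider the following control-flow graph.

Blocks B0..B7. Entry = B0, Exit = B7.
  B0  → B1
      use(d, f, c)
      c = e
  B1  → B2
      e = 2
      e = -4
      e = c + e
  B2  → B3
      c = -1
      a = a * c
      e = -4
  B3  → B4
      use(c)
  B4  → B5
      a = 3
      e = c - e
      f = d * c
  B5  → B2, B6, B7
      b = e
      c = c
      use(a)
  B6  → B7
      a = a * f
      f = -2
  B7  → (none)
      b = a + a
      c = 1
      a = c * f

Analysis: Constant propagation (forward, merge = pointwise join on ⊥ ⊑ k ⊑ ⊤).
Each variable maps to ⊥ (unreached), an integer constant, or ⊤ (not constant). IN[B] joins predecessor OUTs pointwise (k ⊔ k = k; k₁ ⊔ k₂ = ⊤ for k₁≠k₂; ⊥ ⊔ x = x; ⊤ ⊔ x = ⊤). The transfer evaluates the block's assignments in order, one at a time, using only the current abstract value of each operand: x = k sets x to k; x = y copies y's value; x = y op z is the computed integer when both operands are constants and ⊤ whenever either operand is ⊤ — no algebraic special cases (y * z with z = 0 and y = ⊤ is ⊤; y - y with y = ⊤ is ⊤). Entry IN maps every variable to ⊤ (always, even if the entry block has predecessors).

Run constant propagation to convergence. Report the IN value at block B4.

Converged values:
  B0:   IN=(all ⊤)   OUT=(all ⊤)
  B1:   IN=(all ⊤)   OUT=(all ⊤)
  B2:   IN=(all ⊤)   OUT={c:-1, e:-4; rest ⊤}
  B3:   IN={c:-1, e:-4; rest ⊤}   OUT={c:-1, e:-4; rest ⊤}
  B4:   IN={c:-1, e:-4; rest ⊤}   OUT={a:3, c:-1, e:3; rest ⊤}
  B5:   IN={a:3, c:-1, e:3; rest ⊤}   OUT={a:3, b:3, c:-1, e:3; rest ⊤}
  B6:   IN={a:3, b:3, c:-1, e:3; rest ⊤}   OUT={b:3, c:-1, e:3, f:-2; rest ⊤}
  B7:   IN={b:3, c:-1, e:3; rest ⊤}   OUT={c:1, e:3; rest ⊤}

Merge at B4: IN[B4] = OUT[B3] = {a: ⊤, b: ⊤, c: -1, d: ⊤, e: -4, f: ⊤}

Answer: {a: ⊤, b: ⊤, c: -1, d: ⊤, e: -4, f: ⊤}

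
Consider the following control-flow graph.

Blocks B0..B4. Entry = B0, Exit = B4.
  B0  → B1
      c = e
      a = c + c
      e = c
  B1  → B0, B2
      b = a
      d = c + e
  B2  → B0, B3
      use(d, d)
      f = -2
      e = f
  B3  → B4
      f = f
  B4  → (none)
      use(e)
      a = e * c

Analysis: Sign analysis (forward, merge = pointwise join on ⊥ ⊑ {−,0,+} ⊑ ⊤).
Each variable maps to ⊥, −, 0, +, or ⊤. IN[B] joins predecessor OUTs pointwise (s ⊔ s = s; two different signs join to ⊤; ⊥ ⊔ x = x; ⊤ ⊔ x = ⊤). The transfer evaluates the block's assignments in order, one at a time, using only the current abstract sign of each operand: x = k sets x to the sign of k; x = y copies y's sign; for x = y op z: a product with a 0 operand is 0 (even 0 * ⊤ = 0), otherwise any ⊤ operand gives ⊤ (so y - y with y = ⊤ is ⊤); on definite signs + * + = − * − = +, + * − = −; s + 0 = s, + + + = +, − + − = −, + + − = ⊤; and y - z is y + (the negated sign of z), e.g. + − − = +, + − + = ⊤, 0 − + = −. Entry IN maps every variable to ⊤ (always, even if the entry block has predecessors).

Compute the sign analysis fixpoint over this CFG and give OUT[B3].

Converged values:
  B0:  IN=(all ⊤)  OUT=(all ⊤)
  B1:  IN=(all ⊤)  OUT=(all ⊤)
  B2:  IN=(all ⊤)  OUT={e:-, f:-; rest ⊤}
  B3:  IN={e:-, f:-; rest ⊤}  OUT={e:-, f:-; rest ⊤}
  B4:  IN={e:-, f:-; rest ⊤}  OUT={e:-, f:-; rest ⊤}

Merge at B3: IN[B3] = OUT[B2] = {a: ⊤, b: ⊤, c: ⊤, d: ⊤, e: -, f: -}
Applying B3's transfer function to that IN value gives OUT[B3] (row B3 above).

Answer: {a: ⊤, b: ⊤, c: ⊤, d: ⊤, e: -, f: -}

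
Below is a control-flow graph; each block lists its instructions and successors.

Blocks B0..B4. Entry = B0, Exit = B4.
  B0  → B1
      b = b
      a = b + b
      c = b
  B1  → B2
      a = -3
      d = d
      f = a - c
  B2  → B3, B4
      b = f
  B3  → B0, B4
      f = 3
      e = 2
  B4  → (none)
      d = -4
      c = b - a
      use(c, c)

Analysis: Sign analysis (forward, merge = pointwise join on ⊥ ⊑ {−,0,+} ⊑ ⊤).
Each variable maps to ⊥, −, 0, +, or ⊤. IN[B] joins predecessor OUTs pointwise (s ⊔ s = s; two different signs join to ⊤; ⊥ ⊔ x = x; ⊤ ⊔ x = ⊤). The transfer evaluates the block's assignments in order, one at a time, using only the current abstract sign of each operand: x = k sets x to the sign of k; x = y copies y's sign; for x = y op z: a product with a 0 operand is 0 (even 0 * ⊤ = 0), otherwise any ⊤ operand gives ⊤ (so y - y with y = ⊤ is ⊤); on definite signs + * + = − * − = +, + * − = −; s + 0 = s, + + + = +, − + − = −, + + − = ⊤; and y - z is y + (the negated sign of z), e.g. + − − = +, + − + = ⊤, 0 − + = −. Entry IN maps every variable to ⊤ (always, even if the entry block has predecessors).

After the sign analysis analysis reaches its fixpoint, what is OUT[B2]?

Answer: {a: -, b: ⊤, c: ⊤, d: ⊤, e: ⊤, f: ⊤}

Trace:
Per-block solution:
  B0:  IN=(all ⊤)  OUT=(all ⊤)
  B1:  IN=(all ⊤)  OUT={a:-; rest ⊤}
  B2:  IN={a:-; rest ⊤}  OUT={a:-; rest ⊤}
  B3:  IN={a:-; rest ⊤}  OUT={a:-, e:+, f:+; rest ⊤}
  B4:  IN={a:-; rest ⊤}  OUT={a:-, d:-; rest ⊤}

Merge at B2: IN[B2] = OUT[B1] = {a: -, b: ⊤, c: ⊤, d: ⊤, e: ⊤, f: ⊤}
Applying B2's transfer function to that IN value gives OUT[B2] (row B2 above).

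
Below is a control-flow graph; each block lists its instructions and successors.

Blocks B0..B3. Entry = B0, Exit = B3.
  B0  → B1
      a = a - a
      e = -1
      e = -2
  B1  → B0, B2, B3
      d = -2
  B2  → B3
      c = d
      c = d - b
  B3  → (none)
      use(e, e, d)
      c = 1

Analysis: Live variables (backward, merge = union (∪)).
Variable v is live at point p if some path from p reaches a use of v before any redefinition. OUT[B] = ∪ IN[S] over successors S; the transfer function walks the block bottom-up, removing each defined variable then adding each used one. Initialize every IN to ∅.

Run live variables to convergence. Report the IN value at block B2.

Answer: {b, d, e}

Working:
Converged values:
  B0:   IN={a, b}   OUT={a, b, e}
  B1:   IN={a, b, e}   OUT={a, b, d, e}
  B2:   IN={b, d, e}   OUT={d, e}
  B3:   IN={d, e}   OUT={}

Merge at B2: OUT[B2] = IN[B3] = {d, e}
Applying B2's transfer function to that OUT value gives IN[B2] (row B2 above).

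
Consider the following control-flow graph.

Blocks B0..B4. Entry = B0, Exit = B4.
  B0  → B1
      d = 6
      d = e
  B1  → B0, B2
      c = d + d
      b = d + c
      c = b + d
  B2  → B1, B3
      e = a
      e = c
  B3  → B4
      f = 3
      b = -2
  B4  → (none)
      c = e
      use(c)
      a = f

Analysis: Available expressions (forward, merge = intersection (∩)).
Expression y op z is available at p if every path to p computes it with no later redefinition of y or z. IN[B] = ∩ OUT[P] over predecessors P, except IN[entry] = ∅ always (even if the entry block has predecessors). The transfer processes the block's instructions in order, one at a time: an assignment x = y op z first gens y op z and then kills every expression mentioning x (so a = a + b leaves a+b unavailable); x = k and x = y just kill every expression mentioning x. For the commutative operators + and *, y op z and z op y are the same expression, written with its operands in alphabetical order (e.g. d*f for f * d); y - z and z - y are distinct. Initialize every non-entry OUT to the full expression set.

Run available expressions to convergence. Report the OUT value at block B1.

Answer: {b+d, d+d}

Working:
Per-block solution:
  B0:   IN={}   OUT={}
  B1:   IN={}   OUT={b+d, d+d}
  B2:   IN={b+d, d+d}   OUT={b+d, d+d}
  B3:   IN={b+d, d+d}   OUT={d+d}
  B4:   IN={d+d}   OUT={d+d}

Merge at B1: IN[B1] = OUT[B0] ∩ OUT[B2] = {}
Applying B1's transfer function to that IN value gives OUT[B1] (row B1 above).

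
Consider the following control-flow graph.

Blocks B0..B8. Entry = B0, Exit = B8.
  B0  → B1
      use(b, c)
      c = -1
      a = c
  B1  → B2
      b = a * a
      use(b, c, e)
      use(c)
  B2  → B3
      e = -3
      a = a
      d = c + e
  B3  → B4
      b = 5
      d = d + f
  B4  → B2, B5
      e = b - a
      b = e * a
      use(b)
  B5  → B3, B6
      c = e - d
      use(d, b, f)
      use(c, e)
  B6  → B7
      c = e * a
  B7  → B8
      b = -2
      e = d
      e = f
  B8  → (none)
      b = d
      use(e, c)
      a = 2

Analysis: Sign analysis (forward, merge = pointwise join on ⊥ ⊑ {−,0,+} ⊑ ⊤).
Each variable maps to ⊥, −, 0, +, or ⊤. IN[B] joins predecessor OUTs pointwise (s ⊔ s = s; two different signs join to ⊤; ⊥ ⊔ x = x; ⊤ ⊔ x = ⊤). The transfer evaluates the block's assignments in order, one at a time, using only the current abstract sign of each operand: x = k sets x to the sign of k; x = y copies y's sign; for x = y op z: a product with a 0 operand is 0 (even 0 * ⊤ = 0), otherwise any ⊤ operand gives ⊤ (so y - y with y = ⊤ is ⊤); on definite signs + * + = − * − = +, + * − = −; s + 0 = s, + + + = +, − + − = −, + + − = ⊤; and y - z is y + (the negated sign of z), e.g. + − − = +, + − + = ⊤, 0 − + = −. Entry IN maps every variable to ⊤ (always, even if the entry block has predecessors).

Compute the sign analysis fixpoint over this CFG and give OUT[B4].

Answer: {a: -, b: -, c: ⊤, d: ⊤, e: +, f: ⊤}

Working:
Converged values:
  B0: | IN=(all ⊤) | OUT={a:-, c:-; rest ⊤}
  B1: | IN={a:-, c:-; rest ⊤} | OUT={a:-, b:+, c:-; rest ⊤}
  B2: | IN={a:-; rest ⊤} | OUT={a:-, e:-; rest ⊤}
  B3: | IN={a:-; rest ⊤} | OUT={a:-, b:+; rest ⊤}
  B4: | IN={a:-, b:+; rest ⊤} | OUT={a:-, b:-, e:+; rest ⊤}
  B5: | IN={a:-, b:-, e:+; rest ⊤} | OUT={a:-, b:-, e:+; rest ⊤}
  B6: | IN={a:-, b:-, e:+; rest ⊤} | OUT={a:-, b:-, c:-, e:+; rest ⊤}
  B7: | IN={a:-, b:-, c:-, e:+; rest ⊤} | OUT={a:-, b:-, c:-; rest ⊤}
  B8: | IN={a:-, b:-, c:-; rest ⊤} | OUT={a:+, c:-; rest ⊤}

Merge at B4: IN[B4] = OUT[B3] = {a: -, b: +, c: ⊤, d: ⊤, e: ⊤, f: ⊤}
Applying B4's transfer function to that IN value gives OUT[B4] (row B4 above).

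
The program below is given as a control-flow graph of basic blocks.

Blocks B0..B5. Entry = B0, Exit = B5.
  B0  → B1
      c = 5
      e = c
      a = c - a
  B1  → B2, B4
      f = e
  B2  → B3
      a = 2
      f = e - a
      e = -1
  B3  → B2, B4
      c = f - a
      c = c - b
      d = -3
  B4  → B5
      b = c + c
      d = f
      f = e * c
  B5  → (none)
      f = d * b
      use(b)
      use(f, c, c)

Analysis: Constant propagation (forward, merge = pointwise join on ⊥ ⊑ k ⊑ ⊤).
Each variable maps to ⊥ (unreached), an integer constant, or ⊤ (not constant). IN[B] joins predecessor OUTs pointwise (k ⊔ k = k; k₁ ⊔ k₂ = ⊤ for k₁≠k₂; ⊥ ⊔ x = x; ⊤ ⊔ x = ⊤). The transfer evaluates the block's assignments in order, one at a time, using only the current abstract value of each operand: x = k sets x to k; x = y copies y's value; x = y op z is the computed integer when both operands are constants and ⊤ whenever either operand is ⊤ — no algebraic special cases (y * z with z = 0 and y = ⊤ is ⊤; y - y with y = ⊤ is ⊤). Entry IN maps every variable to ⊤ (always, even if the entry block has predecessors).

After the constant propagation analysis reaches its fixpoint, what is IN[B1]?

Converged values:
  B0:  IN=(all ⊤)  OUT={c:5, e:5; rest ⊤}
  B1:  IN={c:5, e:5; rest ⊤}  OUT={c:5, e:5, f:5; rest ⊤}
  B2:  IN=(all ⊤)  OUT={a:2, e:-1; rest ⊤}
  B3:  IN={a:2, e:-1; rest ⊤}  OUT={a:2, d:-3, e:-1; rest ⊤}
  B4:  IN=(all ⊤)  OUT=(all ⊤)
  B5:  IN=(all ⊤)  OUT=(all ⊤)

Merge at B1: IN[B1] = OUT[B0] = {a: ⊤, b: ⊤, c: 5, d: ⊤, e: 5, f: ⊤}

Answer: {a: ⊤, b: ⊤, c: 5, d: ⊤, e: 5, f: ⊤}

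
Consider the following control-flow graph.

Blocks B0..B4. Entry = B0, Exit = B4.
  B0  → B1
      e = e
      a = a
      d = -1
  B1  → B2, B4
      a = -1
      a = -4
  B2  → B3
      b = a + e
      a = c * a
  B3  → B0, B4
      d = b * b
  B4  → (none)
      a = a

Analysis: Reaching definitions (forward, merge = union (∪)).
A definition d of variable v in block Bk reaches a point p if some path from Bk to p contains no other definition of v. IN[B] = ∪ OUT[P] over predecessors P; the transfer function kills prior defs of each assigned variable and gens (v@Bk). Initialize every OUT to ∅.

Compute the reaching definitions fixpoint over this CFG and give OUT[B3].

Converged values:
  B0:   IN={a@B2, b@B2, d@B3, e@B0}   OUT={a@B0, b@B2, d@B0, e@B0}
  B1:   IN={a@B0, b@B2, d@B0, e@B0}   OUT={a@B1, b@B2, d@B0, e@B0}
  B2:   IN={a@B1, b@B2, d@B0, e@B0}   OUT={a@B2, b@B2, d@B0, e@B0}
  B3:   IN={a@B2, b@B2, d@B0, e@B0}   OUT={a@B2, b@B2, d@B3, e@B0}
  B4:   IN={a@B1, a@B2, b@B2, d@B0, d@B3, e@B0}   OUT={a@B4, b@B2, d@B0, d@B3, e@B0}

Merge at B3: IN[B3] = OUT[B2] = {a@B2, b@B2, d@B0, e@B0}
Applying B3's transfer function to that IN value gives OUT[B3] (row B3 above).

Answer: {a@B2, b@B2, d@B3, e@B0}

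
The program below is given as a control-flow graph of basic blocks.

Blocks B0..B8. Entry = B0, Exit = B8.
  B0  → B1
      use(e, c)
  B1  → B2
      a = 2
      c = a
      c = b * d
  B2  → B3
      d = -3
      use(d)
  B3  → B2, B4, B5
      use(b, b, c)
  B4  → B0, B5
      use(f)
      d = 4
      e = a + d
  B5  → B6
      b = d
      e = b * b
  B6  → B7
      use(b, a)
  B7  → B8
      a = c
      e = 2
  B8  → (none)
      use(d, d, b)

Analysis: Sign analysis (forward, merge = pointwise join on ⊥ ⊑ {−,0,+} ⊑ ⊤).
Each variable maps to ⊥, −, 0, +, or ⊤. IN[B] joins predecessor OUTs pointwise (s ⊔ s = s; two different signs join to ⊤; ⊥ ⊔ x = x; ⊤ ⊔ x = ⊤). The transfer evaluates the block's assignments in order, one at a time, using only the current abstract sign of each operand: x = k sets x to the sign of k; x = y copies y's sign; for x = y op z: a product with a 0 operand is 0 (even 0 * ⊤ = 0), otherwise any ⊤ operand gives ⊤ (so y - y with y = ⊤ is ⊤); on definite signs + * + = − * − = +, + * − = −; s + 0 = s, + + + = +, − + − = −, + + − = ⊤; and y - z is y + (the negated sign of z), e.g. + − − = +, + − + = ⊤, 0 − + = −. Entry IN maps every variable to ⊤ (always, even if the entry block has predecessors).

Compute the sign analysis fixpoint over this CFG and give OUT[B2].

Converged values:
  B0:  IN=(all ⊤)  OUT=(all ⊤)
  B1:  IN=(all ⊤)  OUT={a:+; rest ⊤}
  B2:  IN={a:+; rest ⊤}  OUT={a:+, d:-; rest ⊤}
  B3:  IN={a:+, d:-; rest ⊤}  OUT={a:+, d:-; rest ⊤}
  B4:  IN={a:+, d:-; rest ⊤}  OUT={a:+, d:+, e:+; rest ⊤}
  B5:  IN={a:+; rest ⊤}  OUT={a:+; rest ⊤}
  B6:  IN={a:+; rest ⊤}  OUT={a:+; rest ⊤}
  B7:  IN={a:+; rest ⊤}  OUT={e:+; rest ⊤}
  B8:  IN={e:+; rest ⊤}  OUT={e:+; rest ⊤}

Merge at B2: IN[B2] = OUT[B1] ⊔ OUT[B3] = {a: +, b: ⊤, c: ⊤, d: ⊤, e: ⊤, f: ⊤}
Applying B2's transfer function to that IN value gives OUT[B2] (row B2 above).

Answer: {a: +, b: ⊤, c: ⊤, d: -, e: ⊤, f: ⊤}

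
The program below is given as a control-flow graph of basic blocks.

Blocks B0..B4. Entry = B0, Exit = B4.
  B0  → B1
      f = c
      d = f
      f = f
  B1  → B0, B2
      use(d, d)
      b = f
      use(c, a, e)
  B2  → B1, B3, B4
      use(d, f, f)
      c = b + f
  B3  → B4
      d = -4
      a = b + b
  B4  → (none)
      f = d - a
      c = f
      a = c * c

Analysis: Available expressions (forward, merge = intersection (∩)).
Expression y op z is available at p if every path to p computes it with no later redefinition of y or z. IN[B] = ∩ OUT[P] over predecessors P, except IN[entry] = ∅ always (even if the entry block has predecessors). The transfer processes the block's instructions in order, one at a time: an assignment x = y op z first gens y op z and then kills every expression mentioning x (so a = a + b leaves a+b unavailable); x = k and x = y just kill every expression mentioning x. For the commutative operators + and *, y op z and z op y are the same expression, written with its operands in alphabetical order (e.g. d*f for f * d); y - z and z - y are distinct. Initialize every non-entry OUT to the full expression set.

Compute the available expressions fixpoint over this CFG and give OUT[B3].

Answer: {b+b, b+f}

Trace:
Fixpoint table:
  B0:   IN={}   OUT={}
  B1:   IN={}   OUT={}
  B2:   IN={}   OUT={b+f}
  B3:   IN={b+f}   OUT={b+b, b+f}
  B4:   IN={b+f}   OUT={c*c}

Merge at B3: IN[B3] = OUT[B2] = {b+f}
Applying B3's transfer function to that IN value gives OUT[B3] (row B3 above).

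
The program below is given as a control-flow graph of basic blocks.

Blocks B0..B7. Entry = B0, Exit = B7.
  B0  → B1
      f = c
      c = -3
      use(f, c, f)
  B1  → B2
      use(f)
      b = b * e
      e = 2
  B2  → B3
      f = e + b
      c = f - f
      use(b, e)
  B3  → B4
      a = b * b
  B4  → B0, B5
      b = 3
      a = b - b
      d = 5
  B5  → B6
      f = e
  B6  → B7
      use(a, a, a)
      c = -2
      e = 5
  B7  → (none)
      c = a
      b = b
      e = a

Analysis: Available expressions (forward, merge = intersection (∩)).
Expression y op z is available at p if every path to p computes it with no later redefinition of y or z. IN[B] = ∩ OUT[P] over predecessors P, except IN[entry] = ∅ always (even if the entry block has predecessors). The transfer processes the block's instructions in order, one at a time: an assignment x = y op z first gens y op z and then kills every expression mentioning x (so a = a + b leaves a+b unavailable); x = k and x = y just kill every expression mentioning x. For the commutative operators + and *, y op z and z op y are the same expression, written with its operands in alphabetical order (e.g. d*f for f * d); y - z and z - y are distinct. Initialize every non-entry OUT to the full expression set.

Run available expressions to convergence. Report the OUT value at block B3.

Converged values:
  B0: | IN={} | OUT={}
  B1: | IN={} | OUT={}
  B2: | IN={} | OUT={b+e, f-f}
  B3: | IN={b+e, f-f} | OUT={b*b, b+e, f-f}
  B4: | IN={b*b, b+e, f-f} | OUT={b-b, f-f}
  B5: | IN={b-b, f-f} | OUT={b-b}
  B6: | IN={b-b} | OUT={b-b}
  B7: | IN={b-b} | OUT={}

Merge at B3: IN[B3] = OUT[B2] = {b+e, f-f}
Applying B3's transfer function to that IN value gives OUT[B3] (row B3 above).

Answer: {b*b, b+e, f-f}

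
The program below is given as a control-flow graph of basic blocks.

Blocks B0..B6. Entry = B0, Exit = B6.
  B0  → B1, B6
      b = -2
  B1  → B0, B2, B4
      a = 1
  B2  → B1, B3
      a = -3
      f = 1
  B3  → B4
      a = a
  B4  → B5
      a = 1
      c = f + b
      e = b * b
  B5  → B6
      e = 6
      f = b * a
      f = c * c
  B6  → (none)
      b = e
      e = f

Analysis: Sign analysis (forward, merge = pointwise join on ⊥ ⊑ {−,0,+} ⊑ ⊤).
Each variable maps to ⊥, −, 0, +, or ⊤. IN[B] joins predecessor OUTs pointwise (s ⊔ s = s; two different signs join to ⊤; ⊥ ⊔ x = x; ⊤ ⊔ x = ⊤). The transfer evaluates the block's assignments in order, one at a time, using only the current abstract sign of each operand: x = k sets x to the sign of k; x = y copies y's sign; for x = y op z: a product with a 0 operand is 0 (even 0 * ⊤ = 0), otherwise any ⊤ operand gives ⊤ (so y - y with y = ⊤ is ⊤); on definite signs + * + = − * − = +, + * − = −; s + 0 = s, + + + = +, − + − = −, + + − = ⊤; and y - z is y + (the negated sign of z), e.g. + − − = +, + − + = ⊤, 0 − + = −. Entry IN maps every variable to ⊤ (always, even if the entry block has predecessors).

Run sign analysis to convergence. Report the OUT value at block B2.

Fixpoint table:
  B0:  IN=(all ⊤)  OUT={b:-; rest ⊤}
  B1:  IN={b:-; rest ⊤}  OUT={a:+, b:-; rest ⊤}
  B2:  IN={a:+, b:-; rest ⊤}  OUT={a:-, b:-, f:+; rest ⊤}
  B3:  IN={a:-, b:-, f:+; rest ⊤}  OUT={a:-, b:-, f:+; rest ⊤}
  B4:  IN={b:-; rest ⊤}  OUT={a:+, b:-, e:+; rest ⊤}
  B5:  IN={a:+, b:-, e:+; rest ⊤}  OUT={a:+, b:-, e:+; rest ⊤}
  B6:  IN={b:-; rest ⊤}  OUT=(all ⊤)

Merge at B2: IN[B2] = OUT[B1] = {a: +, b: -, c: ⊤, d: ⊤, e: ⊤, f: ⊤}
Applying B2's transfer function to that IN value gives OUT[B2] (row B2 above).

Answer: {a: -, b: -, c: ⊤, d: ⊤, e: ⊤, f: +}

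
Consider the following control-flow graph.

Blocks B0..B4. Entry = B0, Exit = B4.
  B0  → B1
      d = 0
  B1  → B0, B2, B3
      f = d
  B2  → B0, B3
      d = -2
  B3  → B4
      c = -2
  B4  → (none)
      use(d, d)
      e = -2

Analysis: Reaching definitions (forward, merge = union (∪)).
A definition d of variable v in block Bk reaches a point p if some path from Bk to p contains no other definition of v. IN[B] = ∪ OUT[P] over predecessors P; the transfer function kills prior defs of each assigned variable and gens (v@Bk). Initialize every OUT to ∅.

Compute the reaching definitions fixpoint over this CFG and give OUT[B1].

Per-block solution:
  B0: | IN={d@B0, d@B2, f@B1} | OUT={d@B0, f@B1}
  B1: | IN={d@B0, f@B1} | OUT={d@B0, f@B1}
  B2: | IN={d@B0, f@B1} | OUT={d@B2, f@B1}
  B3: | IN={d@B0, d@B2, f@B1} | OUT={c@B3, d@B0, d@B2, f@B1}
  B4: | IN={c@B3, d@B0, d@B2, f@B1} | OUT={c@B3, d@B0, d@B2, e@B4, f@B1}

Merge at B1: IN[B1] = OUT[B0] = {d@B0, f@B1}
Applying B1's transfer function to that IN value gives OUT[B1] (row B1 above).

Answer: {d@B0, f@B1}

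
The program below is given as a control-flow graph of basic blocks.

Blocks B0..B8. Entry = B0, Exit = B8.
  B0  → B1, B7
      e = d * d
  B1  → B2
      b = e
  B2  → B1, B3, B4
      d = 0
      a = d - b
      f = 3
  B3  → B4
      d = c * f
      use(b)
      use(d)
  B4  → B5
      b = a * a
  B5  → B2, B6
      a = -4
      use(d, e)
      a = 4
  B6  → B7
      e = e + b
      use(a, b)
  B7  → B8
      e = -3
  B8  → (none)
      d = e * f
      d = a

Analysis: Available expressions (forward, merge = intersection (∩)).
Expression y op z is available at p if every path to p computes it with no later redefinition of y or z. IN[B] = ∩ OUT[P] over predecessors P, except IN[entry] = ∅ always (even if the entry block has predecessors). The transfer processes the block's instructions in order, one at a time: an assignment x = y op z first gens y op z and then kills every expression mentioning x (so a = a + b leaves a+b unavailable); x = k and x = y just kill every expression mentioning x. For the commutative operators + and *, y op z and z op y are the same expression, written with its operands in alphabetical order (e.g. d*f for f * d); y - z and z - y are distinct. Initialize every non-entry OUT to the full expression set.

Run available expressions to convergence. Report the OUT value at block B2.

Per-block solution:
  B0:  IN={}  OUT={d*d}
  B1:  IN={}  OUT={}
  B2:  IN={}  OUT={d-b}
  B3:  IN={d-b}  OUT={c*f}
  B4:  IN={}  OUT={a*a}
  B5:  IN={a*a}  OUT={}
  B6:  IN={}  OUT={}
  B7:  IN={}  OUT={}
  B8:  IN={}  OUT={e*f}

Merge at B2: IN[B2] = OUT[B1] ∩ OUT[B5] = {}
Applying B2's transfer function to that IN value gives OUT[B2] (row B2 above).

Answer: {d-b}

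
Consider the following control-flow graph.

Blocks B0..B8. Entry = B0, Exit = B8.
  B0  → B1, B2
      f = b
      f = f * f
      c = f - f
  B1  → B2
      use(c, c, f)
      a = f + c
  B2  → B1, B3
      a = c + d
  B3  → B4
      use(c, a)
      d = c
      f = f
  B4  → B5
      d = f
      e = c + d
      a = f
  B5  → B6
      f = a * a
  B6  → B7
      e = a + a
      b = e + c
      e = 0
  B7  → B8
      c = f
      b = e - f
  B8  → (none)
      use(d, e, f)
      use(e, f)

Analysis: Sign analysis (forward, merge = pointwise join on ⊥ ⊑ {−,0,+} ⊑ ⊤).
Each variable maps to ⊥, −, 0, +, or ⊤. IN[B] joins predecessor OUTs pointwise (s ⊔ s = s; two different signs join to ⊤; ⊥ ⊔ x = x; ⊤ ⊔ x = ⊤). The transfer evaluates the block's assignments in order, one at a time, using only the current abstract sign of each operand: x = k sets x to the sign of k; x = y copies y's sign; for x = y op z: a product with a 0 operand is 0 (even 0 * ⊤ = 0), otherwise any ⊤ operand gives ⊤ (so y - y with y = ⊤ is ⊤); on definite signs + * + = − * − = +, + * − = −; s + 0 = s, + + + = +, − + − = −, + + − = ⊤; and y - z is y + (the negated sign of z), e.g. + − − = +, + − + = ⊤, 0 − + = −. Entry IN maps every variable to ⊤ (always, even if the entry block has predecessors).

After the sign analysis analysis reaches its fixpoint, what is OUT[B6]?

Fixpoint table:
  B0: | IN=(all ⊤) | OUT=(all ⊤)
  B1: | IN=(all ⊤) | OUT=(all ⊤)
  B2: | IN=(all ⊤) | OUT=(all ⊤)
  B3: | IN=(all ⊤) | OUT=(all ⊤)
  B4: | IN=(all ⊤) | OUT=(all ⊤)
  B5: | IN=(all ⊤) | OUT=(all ⊤)
  B6: | IN=(all ⊤) | OUT={e:0; rest ⊤}
  B7: | IN={e:0; rest ⊤} | OUT={e:0; rest ⊤}
  B8: | IN={e:0; rest ⊤} | OUT={e:0; rest ⊤}

Merge at B6: IN[B6] = OUT[B5] = {a: ⊤, b: ⊤, c: ⊤, d: ⊤, e: ⊤, f: ⊤}
Applying B6's transfer function to that IN value gives OUT[B6] (row B6 above).

Answer: {a: ⊤, b: ⊤, c: ⊤, d: ⊤, e: 0, f: ⊤}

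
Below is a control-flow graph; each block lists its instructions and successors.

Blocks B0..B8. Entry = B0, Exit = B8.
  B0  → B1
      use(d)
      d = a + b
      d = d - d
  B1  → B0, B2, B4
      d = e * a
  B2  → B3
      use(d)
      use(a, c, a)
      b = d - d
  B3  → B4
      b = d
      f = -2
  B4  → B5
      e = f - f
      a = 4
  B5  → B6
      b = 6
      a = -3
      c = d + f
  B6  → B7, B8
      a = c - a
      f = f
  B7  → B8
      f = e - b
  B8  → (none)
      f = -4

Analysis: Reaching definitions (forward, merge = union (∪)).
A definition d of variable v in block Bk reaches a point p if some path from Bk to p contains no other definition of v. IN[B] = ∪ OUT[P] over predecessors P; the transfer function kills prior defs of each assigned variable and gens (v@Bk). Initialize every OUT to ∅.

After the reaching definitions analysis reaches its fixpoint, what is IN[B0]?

Per-block solution:
  B0:   IN={d@B1}   OUT={d@B0}
  B1:   IN={d@B0}   OUT={d@B1}
  B2:   IN={d@B1}   OUT={b@B2, d@B1}
  B3:   IN={b@B2, d@B1}   OUT={b@B3, d@B1, f@B3}
  B4:   IN={b@B3, d@B1, f@B3}   OUT={a@B4, b@B3, d@B1, e@B4, f@B3}
  B5:   IN={a@B4, b@B3, d@B1, e@B4, f@B3}   OUT={a@B5, b@B5, c@B5, d@B1, e@B4, f@B3}
  B6:   IN={a@B5, b@B5, c@B5, d@B1, e@B4, f@B3}   OUT={a@B6, b@B5, c@B5, d@B1, e@B4, f@B6}
  B7:   IN={a@B6, b@B5, c@B5, d@B1, e@B4, f@B6}   OUT={a@B6, b@B5, c@B5, d@B1, e@B4, f@B7}
  B8:   IN={a@B6, b@B5, c@B5, d@B1, e@B4, f@B6, f@B7}   OUT={a@B6, b@B5, c@B5, d@B1, e@B4, f@B8}

Merge at B0 (entry node, so the boundary value {} is joined with the incoming edge(s)): IN[B0] = {} ⊔ OUT[B1] = {d@B1}

Answer: {d@B1}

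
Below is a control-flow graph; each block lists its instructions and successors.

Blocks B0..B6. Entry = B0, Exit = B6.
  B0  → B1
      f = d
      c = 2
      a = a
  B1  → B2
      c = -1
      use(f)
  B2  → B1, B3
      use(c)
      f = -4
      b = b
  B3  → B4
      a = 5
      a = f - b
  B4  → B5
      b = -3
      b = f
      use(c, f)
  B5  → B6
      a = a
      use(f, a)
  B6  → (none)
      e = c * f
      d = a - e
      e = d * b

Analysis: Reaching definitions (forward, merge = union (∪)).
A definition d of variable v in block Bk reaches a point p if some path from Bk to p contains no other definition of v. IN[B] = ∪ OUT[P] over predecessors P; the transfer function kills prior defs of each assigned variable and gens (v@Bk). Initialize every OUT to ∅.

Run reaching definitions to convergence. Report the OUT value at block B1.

Per-block solution:
  B0:   IN={}   OUT={a@B0, c@B0, f@B0}
  B1:   IN={a@B0, b@B2, c@B0, c@B1, f@B0, f@B2}   OUT={a@B0, b@B2, c@B1, f@B0, f@B2}
  B2:   IN={a@B0, b@B2, c@B1, f@B0, f@B2}   OUT={a@B0, b@B2, c@B1, f@B2}
  B3:   IN={a@B0, b@B2, c@B1, f@B2}   OUT={a@B3, b@B2, c@B1, f@B2}
  B4:   IN={a@B3, b@B2, c@B1, f@B2}   OUT={a@B3, b@B4, c@B1, f@B2}
  B5:   IN={a@B3, b@B4, c@B1, f@B2}   OUT={a@B5, b@B4, c@B1, f@B2}
  B6:   IN={a@B5, b@B4, c@B1, f@B2}   OUT={a@B5, b@B4, c@B1, d@B6, e@B6, f@B2}

Merge at B1: IN[B1] = OUT[B0] ⊔ OUT[B2] = {a@B0, b@B2, c@B0, c@B1, f@B0, f@B2}
Applying B1's transfer function to that IN value gives OUT[B1] (row B1 above).

Answer: {a@B0, b@B2, c@B1, f@B0, f@B2}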